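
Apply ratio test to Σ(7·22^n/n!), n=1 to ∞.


aₙ = 7·22^n/n!
a_{n+1}/aₙ = 22^(n+1)/(n+1)! × n!/22^n  (constant 7 cancels)
= 22/(n+1)
L = lim(n→∞) 22/(n+1) = 0
L < 1 → series CONVERGES

Converges (ratio test: L = 0 < 1)


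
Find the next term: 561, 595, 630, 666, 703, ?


Pattern: triangular numbers: n(n+1)/2
Terms: 561, 595, 630, 666, 703
Next term = 741

Next term = 741


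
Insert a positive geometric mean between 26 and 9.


GM = √(26×9) = √234 = 15.2971

GM = 15.2971


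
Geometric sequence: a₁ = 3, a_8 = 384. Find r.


r^(n-1) = aₙ/a₁
r^7 = 384/3 = 128
r = 128^(1/7)
= 2

r = 2


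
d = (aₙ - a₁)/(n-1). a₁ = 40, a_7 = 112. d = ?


d = (aₙ - a₁)/(n-1)
= (112 - 40)/(7-1)
= 72/6 = 12

d = 12


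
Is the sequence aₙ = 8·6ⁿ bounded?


aₙ = 8·6ⁿ → as n→∞, aₙ→∞ (since base 6 > 1)
No finite upper bound exists
The sequence is UNBOUNDED

Unbounded (aₙ → ∞ as n → ∞)


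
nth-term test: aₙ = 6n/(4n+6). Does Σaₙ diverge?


lim(n→∞) 6n/(4n+6) = 6/4 = 3/2  (divide numerator and denominator by n)
lim aₙ = 3/2 ≠ 0 → series DIVERGES

Diverges (lim aₙ = 3/2 ≠ 0)


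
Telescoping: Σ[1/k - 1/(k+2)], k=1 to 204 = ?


Telescoping with gap 2: two head and two tail terms survive.
= (1 + 1/2) - (1/205 + 1/206)
= 3/2 - 1/205 - 1/206 = 31467/21115

Sum = 31467/21115


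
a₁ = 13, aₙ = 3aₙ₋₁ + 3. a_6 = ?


Computing step by step:
a_1 = 13
a_2 = 42
a_3 = 129
a_4 = 390
a_5 = 1173
a_6 = 3522


a_6 = 3522


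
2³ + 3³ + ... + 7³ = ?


Σₖ₌2^7 k³ = [7·8/2]² − [1·2/2]²
= 784 − 1 = 783

Σk³ = 783


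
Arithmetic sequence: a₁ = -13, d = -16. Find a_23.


aₙ = a₁ + (n-1)d
= -13 + (23-1)×-16
= -13 - 352
= -365

a_23 = -365


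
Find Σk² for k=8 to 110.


Σₖ₌8^110 k² = Σₖ₌₁^110 k² − Σₖ₌₁^7 k²
= 110·111·221/6 − 7·8·15/6
= 449735 − 140 = 449595

Σk² = 449595


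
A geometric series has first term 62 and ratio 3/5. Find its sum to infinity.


S∞ = a₁/(1-r) = 62/(1 - 3/5)
= 62/(2/5)
= 155

S∞ = 155


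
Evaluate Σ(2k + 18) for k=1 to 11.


Σ(2k+18) = 2·Σk + 18·n
= 2·66 + 18·11
= 132 + 198 = 330

Σ = 330


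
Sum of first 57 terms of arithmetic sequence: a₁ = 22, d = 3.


aₙ = 22 + (57-1)×3 = 190
Sₙ = n(a₁+aₙ)/2 = 57×(22+190)/2
= 57×212/2 = 6042

S_57 = 6042


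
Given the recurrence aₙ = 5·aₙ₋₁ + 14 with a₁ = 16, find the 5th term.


Computing step by step:
a_1 = 16
a_2 = 94
a_3 = 484
a_4 = 2434
a_5 = 12184


a_5 = 12184


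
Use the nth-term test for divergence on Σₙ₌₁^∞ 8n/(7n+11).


lim(n→∞) 8n/(7n+11) = 8/7 = 8/7  (divide numerator and denominator by n)
lim aₙ = 8/7 ≠ 0 → series DIVERGES

Diverges (lim aₙ = 8/7 ≠ 0)


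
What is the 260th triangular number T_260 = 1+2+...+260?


n(n+1)/2 = 260×261/2 = 67860/2 = 33930

Σk = 33930


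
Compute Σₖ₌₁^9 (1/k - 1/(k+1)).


Telescoping: adjacent terms cancel.
= 1/1 - 1/10
= 1 - 1/10 = 9/10

Sum = 9/10


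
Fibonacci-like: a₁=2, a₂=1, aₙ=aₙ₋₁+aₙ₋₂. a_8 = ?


Computing iteratively: 2, 1, 3, 4, 7, 11, 18, 29
a_8 = 29

a_8 = 29


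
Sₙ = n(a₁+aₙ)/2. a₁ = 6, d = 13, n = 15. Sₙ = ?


aₙ = 6 + (15-1)×13 = 188
Sₙ = n(a₁+aₙ)/2 = 15×(6+188)/2
= 15×194/2 = 1455

S_15 = 1455


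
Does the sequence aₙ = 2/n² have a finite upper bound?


a₁ = 2, a₂ = 2/4, a₃ = 2/9, ...
0 < aₙ ≤ 2 for all n ≥ 1
The sequence IS bounded

Bounded (0 < aₙ ≤ 2)


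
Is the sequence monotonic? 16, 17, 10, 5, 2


Differences: 1, -7, -5, -3
Difference at position 1 is +1 (> 0) but position 2 is -7 (< 0) — sequence both rises and falls
→ NOT monotonic

Not monotonic


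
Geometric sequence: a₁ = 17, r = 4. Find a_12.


aₙ = a₁·r^(n-1)
= 17×4^11
= 17×4194304
= 71303168

a_12 = 71303168


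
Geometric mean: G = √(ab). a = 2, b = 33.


GM = √(2×33) = √66 = 8.124

GM = 8.124


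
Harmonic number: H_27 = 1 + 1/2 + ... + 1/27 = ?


H_27 = 1/1 + 1/2 + 1/3 + ... + 1/27
= 312536252003/80313433200
≈ 3.8915

H_27 = 312536252003/80313433200 ≈ 3.8915


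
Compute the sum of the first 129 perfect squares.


n = 129
n(n+1)(2n+1)/6 = 129×130×259/6
= 4343430/6 = 723905

Σk² = 723905


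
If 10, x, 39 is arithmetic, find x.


AM = (10 + 39)/2 = 49/2 = 24.5

AM = 24.5


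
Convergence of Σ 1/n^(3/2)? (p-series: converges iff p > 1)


p-series test: Σ c/n^p converges if p > 1, diverges if p ≤ 1 (constant c > 0 doesn't affect convergence).
p = 3/2
3/2 > 1 → CONVERGES

Converges (p = 3/2 > 1)


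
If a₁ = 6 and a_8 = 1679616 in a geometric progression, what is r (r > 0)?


r^(n-1) = aₙ/a₁
r^7 = 1679616/6 = 279936
r = 279936^(1/7)
= 6

r = 6


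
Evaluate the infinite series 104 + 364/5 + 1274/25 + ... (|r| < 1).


S∞ = a₁/(1-r) = 104/(1 - 7/10)
= 104/(3/10)
= 1040/3

S∞ = 1040/3


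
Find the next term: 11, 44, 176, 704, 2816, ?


Pattern: geometric (r=4)
Terms: 11, 44, 176, 704, 2816
Next term = 11264

Next term = 11264


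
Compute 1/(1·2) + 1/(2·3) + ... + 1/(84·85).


1/(k(k+1)) = 1/k - 1/(k+1) (partial fractions)
Telescoping: Σ = 1 - 1/85 = 84/85

Sum = 84/85


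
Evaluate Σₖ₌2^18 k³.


Σₖ₌2^18 k³ = [18·19/2]² − [1·2/2]²
= 29241 − 1 = 29240

Σk³ = 29240


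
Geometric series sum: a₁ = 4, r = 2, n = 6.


Sₙ = 4×(2^6 - 1)/(2 - 1)
= 4×(64 - 1)/1
= 4×63/1
= 252

S_6 = 252


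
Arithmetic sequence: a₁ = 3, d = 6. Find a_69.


aₙ = a₁ + (n-1)d
= 3 + (69-1)×6
= 3 + 408
= 411

a_69 = 411


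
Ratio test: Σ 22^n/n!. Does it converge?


aₙ = 22^n/n!
a_{n+1}/aₙ = 22^(n+1)/(n+1)! × n!/22^n
= 22/(n+1)
L = lim(n→∞) 22/(n+1) = 0
L < 1 → series CONVERGES

Converges (ratio test: L = 0 < 1)


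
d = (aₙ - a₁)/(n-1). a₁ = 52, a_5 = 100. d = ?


d = (aₙ - a₁)/(n-1)
= (100 - 52)/(5-1)
= 48/4 = 12

d = 12


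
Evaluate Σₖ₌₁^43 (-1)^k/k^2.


S = -1 + 1/4 - 1/9 + 1/16 - 1/25 + 1/36 - 1/49 + 1/64 ± ...
= -0.8227
(Full series converges to -π²/12 ≈ -0.8225)

S_43 = -0.8227


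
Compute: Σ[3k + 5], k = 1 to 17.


Σ(3k+5) = 3·Σk + 5·n
= 3·153 + 5·17
= 459 + 85 = 544

Σ = 544


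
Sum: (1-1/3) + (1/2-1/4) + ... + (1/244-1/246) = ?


Telescoping with gap 2: two head and two tail terms survive.
= (1 + 1/2) - (1/245 + 1/246)
= 3/2 - 1/245 - 1/246 = 44957/30135

Sum = 44957/30135


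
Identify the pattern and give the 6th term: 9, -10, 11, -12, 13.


Pattern: alternating sign, magnitude arithmetic (d=1)
Terms: 9, -10, 11, -12, 13
Next term = -14

Next term = -14


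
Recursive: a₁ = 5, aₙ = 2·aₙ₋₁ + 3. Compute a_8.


Computing step by step:
a_1 = 5
a_2 = 13
a_3 = 29
a_4 = 61
a_5 = 125
a_6 = 253
a_7 = 509
a_8 = 1021


a_8 = 1021


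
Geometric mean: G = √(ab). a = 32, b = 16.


GM = √(32×16) = √512 = 22.6274

GM = 22.6274


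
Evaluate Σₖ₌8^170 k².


Σₖ₌8^170 k² = Σₖ₌₁^170 k² − Σₖ₌₁^7 k²
= 170·171·341/6 − 7·8·15/6
= 1652145 − 140 = 1652005

Σk² = 1652005


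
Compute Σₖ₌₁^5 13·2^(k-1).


Sₙ = 13×(2^5 - 1)/(2 - 1)
= 13×(32 - 1)/1
= 13×31/1
= 403

S_5 = 403


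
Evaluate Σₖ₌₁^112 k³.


n(n+1)/2 = 112×113/2 = 6328
Σk³ = 6328² = 40043584

Σk³ = 40043584


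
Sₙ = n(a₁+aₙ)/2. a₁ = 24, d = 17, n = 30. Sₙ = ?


aₙ = 24 + (30-1)×17 = 517
Sₙ = n(a₁+aₙ)/2 = 30×(24+517)/2
= 30×541/2 = 8115

S_30 = 8115


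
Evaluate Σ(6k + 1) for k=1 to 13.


Σ(6k+1) = 6·Σk + 1·n
= 6·91 + 1·13
= 546 + 13 = 559

Σ = 559


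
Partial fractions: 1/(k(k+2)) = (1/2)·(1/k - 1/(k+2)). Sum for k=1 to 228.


1/(k(k+2)) = (1/2)·(1/k - 1/(k+2)) (partial fractions)
Telescoping: Σ = (1/2)·(1 + 1/2 - 1/229 - 1/230) = 39273/52670

Sum = 39273/52670


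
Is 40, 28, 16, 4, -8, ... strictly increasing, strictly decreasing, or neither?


Differences: -12, -12, -12, -12
All differences < 0 → strictly DECREASING

Monotonically decreasing


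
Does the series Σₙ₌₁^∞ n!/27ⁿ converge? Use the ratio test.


aₙ = n!/27^n
a_{n+1}/aₙ = (n+1)!/27^(n+1) × 27^n/n!
= (n+1)/27
L = lim(n→∞) (n+1)/27 = ∞
L > 1 → series DIVERGES

Diverges (ratio test: L = ∞ > 1)


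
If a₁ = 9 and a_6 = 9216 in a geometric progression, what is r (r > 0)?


r^(n-1) = aₙ/a₁
r^5 = 9216/9 = 1024
r = 1024^(1/5)
= 4

r = 4


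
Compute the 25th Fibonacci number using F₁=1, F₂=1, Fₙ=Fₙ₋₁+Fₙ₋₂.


Fibonacci sequence: 1, 1, 2, 3, 5, 8, 13, 21, 34, 55, 89, ...
F(25) = 75025

F(25) = 75025


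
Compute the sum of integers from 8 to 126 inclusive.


Σₖ₌8^126 k = Σₖ₌₁^126 k − Σₖ₌₁^7 k
= 126·127/2 − 7·8/2
= 8001 − 28 = 7973

Σk = 7973


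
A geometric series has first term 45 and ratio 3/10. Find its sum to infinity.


S∞ = a₁/(1-r) = 45/(1 - 3/10)
= 45/(7/10)
= 450/7

S∞ = 450/7


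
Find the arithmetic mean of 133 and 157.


AM = (133 + 157)/2 = 290/2 = 145

AM = 145


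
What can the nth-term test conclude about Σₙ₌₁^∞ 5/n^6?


lim(n→∞) 5/n^6 = 0
lim aₙ = 0 → nth-term test is INCONCLUSIVE
(Need other tests; this is actually a convergent p-series with p=6 > 1)

Inconclusive (lim aₙ = 0; need another test)


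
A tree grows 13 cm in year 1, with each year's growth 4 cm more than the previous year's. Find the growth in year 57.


aₙ = a₁ + (n-1)d
= 13 + (57-1)×4
= 13 + 224
= 237

a_57 = 237


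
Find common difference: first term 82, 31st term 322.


d = (aₙ - a₁)/(n-1)
= (322 - 82)/(31-1)
= 240/30 = 8

d = 8


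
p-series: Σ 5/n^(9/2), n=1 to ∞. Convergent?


p-series test: Σ c/n^p converges if p > 1, diverges if p ≤ 1 (constant c > 0 doesn't affect convergence).
p = 9/2
9/2 > 1 → CONVERGES

Converges (p = 9/2 > 1)


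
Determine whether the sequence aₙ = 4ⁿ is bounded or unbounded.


aₙ = 4ⁿ → as n→∞, aₙ→∞ (since base 4 > 1)
No finite upper bound exists
The sequence is UNBOUNDED

Unbounded (aₙ → ∞ as n → ∞)


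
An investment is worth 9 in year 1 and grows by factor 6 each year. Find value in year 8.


aₙ = a₁·r^(n-1)
= 9×6^7
= 9×279936
= 2519424

a_8 = 2519424


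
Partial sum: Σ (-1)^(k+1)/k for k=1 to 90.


S = 1 - 1/2 + 1/3 - 1/4 + 1/5 - 1/6 + 1/7 - 1/8 ± ...
= 0.6876
(Full series converges to +ln(2) ≈ +0.6931)

S_90 = 0.6876


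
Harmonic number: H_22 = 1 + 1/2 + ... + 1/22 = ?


H_22 = 1/1 + 1/2 + 1/3 + ... + 1/22
= 19093197/5173168
≈ 3.6908

H_22 = 19093197/5173168 ≈ 3.6908


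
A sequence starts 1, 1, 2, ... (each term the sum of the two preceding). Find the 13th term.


Computing iteratively: 1, 1, 2, 3, 5, 8, 13, 21, 34, 55, 89, 144, ...
a_13 = 233

a_13 = 233


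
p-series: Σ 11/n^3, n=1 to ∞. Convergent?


p-series test: Σ c/n^p converges if p > 1, diverges if p ≤ 1 (constant c > 0 doesn't affect convergence).
p = 3
3 > 1 → CONVERGES

Converges (p = 3 > 1)


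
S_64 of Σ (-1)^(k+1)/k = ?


S = 1 - 1/2 + 1/3 - 1/4 + 1/5 - 1/6 + 1/7 - 1/8 ± ...
= 0.6854
(Full series converges to +ln(2) ≈ +0.6931)

S_64 = 0.6854


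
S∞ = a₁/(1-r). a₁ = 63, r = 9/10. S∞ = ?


S∞ = a₁/(1-r) = 63/(1 - 9/10)
= 63/(1/10)
= 630

S∞ = 630


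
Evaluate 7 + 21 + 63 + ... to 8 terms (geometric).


Sₙ = 7×(3^8 - 1)/(3 - 1)
= 7×(6561 - 1)/2
= 7×6560/2
= 22960

S_8 = 22960


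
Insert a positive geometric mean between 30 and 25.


GM = √(30×25) = √750 = 27.3861

GM = 27.3861


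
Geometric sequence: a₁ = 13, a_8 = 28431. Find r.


r^(n-1) = aₙ/a₁
r^7 = 28431/13 = 2187
r = 2187^(1/7)
= 3

r = 3


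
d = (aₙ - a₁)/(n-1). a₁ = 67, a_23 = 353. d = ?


d = (aₙ - a₁)/(n-1)
= (353 - 67)/(23-1)
= 286/22 = 13

d = 13


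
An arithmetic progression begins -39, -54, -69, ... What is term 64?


aₙ = a₁ + (n-1)d
= -39 + (64-1)×-15
= -39 - 945
= -984

a_64 = -984


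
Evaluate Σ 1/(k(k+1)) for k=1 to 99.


1/(k(k+1)) = 1/k - 1/(k+1) (partial fractions)
Telescoping: Σ = 1 - 1/100 = 99/100

Sum = 99/100


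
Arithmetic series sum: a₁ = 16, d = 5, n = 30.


aₙ = 16 + (30-1)×5 = 161
Sₙ = n(a₁+aₙ)/2 = 30×(16+161)/2
= 30×177/2 = 2655

S_30 = 2655


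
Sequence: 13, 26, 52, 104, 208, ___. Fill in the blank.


Pattern: geometric (r=2)
Terms: 13, 26, 52, 104, 208
Next term = 416

Next term = 416


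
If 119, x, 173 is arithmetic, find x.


AM = (119 + 173)/2 = 292/2 = 146

AM = 146


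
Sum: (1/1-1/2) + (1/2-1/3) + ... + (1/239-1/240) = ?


Telescoping: adjacent terms cancel.
= 1/1 - 1/240
= 1 - 1/240 = 239/240

Sum = 239/240


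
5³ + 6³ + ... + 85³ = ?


Σₖ₌5^85 k³ = [85·86/2]² − [4·5/2]²
= 13359025 − 100 = 13358925

Σk³ = 13358925


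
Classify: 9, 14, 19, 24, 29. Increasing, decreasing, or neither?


Differences: 5, 5, 5, 5
All differences > 0 → strictly INCREASING

Monotonically increasing


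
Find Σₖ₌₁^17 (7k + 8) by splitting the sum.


Σ(7k+8) = 7·Σk + 8·n
= 7·153 + 8·17
= 1071 + 136 = 1207

Σ = 1207


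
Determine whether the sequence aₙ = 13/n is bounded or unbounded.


a₁ = 13, a₂ = 13/2, a₃ = 13/3, ...
0 < aₙ ≤ 13 for all n ≥ 1
Lower bound: 0, Upper bound: 13
The sequence IS bounded

Bounded (0 < aₙ ≤ 13)


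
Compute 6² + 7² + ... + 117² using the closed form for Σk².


Σₖ₌6^117 k² = Σₖ₌₁^117 k² − Σₖ₌₁^5 k²
= 117·118·235/6 − 5·6·11/6
= 540735 − 55 = 540680

Σk² = 540680


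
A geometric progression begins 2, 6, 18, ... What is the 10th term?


aₙ = a₁·r^(n-1)
= 2×3^9
= 2×19683
= 39366

a_10 = 39366


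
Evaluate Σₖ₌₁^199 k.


n(n+1)/2 = 199×200/2 = 39800/2 = 19900

Σk = 19900


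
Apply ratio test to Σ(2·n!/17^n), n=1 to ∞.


aₙ = 2·n!/17^n
a_{n+1}/aₙ = (n+1)!/17^(n+1) × 17^n/n!  (constant 2 cancels)
= (n+1)/17
L = lim(n→∞) (n+1)/17 = ∞
L > 1 → series DIVERGES

Diverges (ratio test: L = ∞ > 1)


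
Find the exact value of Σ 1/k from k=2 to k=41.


Σₖ₌2^41 1/k = 1/2 + 1/3 + 1/4 + ... + 1/41
= 65776471966898333/19914562703599200
≈ 3.3029

Sum = 65776471966898333/19914562703599200 ≈ 3.3029


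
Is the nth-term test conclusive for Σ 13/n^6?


lim(n→∞) 13/n^6 = 0
lim aₙ = 0 → nth-term test is INCONCLUSIVE
(Need other tests; this is actually a convergent p-series with p=6 > 1)

Inconclusive (lim aₙ = 0; need another test)


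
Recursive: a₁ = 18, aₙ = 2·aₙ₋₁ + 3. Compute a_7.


Computing step by step:
a_1 = 18
a_2 = 39
a_3 = 81
a_4 = 165
a_5 = 333
a_6 = 669
a_7 = 1341


a_7 = 1341


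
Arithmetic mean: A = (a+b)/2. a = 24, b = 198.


AM = (24 + 198)/2 = 222/2 = 111

AM = 111


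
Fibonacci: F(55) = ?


Fibonacci sequence: 1, 1, 2, 3, 5, 8, 13, 21, 34, 55, 89, ...
F(55) = 139583862445

F(55) = 139583862445


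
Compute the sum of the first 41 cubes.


n(n+1)/2 = 41×42/2 = 861
Σk³ = 861² = 741321

Σk³ = 741321


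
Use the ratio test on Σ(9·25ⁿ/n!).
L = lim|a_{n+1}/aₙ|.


aₙ = 9·25^n/n!
a_{n+1}/aₙ = 25^(n+1)/(n+1)! × n!/25^n  (constant 9 cancels)
= 25/(n+1)
L = lim(n→∞) 25/(n+1) = 0
L < 1 → series CONVERGES

Converges (ratio test: L = 0 < 1)


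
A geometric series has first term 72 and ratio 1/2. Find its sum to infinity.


S∞ = a₁/(1-r) = 72/(1 - 1/2)
= 72/(1/2)
= 144

S∞ = 144


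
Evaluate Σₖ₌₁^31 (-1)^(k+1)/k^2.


S = 1 - 1/4 + 1/9 - 1/16 + 1/25 - 1/36 + 1/49 - 1/64 ± ...
= 0.823
(Full series converges to +π²/12 ≈ +0.8225)

S_31 = 0.823


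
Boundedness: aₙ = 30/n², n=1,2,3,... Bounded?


a₁ = 30, a₂ = 30/4, a₃ = 30/9, ...
0 < aₙ ≤ 30 for all n ≥ 1
The sequence IS bounded

Bounded (0 < aₙ ≤ 30)


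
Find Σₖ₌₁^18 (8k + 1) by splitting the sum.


Σ(8k+1) = 8·Σk + 1·n
= 8·171 + 1·18
= 1368 + 18 = 1386

Σ = 1386


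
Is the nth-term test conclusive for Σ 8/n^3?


lim(n→∞) 8/n^3 = 0
lim aₙ = 0 → nth-term test is INCONCLUSIVE
(Need other tests; this is actually a convergent p-series with p=3 > 1)

Inconclusive (lim aₙ = 0; need another test)


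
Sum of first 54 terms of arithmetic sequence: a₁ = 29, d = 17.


aₙ = 29 + (54-1)×17 = 930
Sₙ = n(a₁+aₙ)/2 = 54×(29+930)/2
= 54×959/2 = 25893

S_54 = 25893


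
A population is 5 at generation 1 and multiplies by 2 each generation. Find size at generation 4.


aₙ = a₁·r^(n-1)
= 5×2^3
= 5×8
= 40

a_4 = 40


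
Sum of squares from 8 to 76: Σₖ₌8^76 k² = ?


Σₖ₌8^76 k² = Σₖ₌₁^76 k² − Σₖ₌₁^7 k²
= 76·77·153/6 − 7·8·15/6
= 149226 − 140 = 149086

Σk² = 149086


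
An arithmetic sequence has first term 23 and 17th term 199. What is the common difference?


d = (aₙ - a₁)/(n-1)
= (199 - 23)/(17-1)
= 176/16 = 11

d = 11


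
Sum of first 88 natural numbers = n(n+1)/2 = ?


n(n+1)/2 = 88×89/2 = 7832/2 = 3916

Σk = 3916


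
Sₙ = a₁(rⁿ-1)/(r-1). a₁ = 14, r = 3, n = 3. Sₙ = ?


Sₙ = 14×(3^3 - 1)/(3 - 1)
= 14×(27 - 1)/2
= 14×26/2
= 182

S_3 = 182


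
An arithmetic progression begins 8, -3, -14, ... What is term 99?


aₙ = a₁ + (n-1)d
= 8 + (99-1)×-11
= 8 - 1078
= -1070

a_99 = -1070


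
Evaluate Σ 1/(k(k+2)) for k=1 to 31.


1/(k(k+2)) = (1/2)·(1/k - 1/(k+2)) (partial fractions)
Telescoping: Σ = (1/2)·(1 + 1/2 - 1/32 - 1/33) = 1519/2112

Sum = 1519/2112


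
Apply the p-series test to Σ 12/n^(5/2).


p-series test: Σ c/n^p converges if p > 1, diverges if p ≤ 1 (constant c > 0 doesn't affect convergence).
p = 5/2
5/2 > 1 → CONVERGES

Converges (p = 5/2 > 1)


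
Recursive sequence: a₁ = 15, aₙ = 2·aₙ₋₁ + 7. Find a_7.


Computing step by step:
a_1 = 15
a_2 = 37
a_3 = 81
a_4 = 169
a_5 = 345
a_6 = 697
a_7 = 1401


a_7 = 1401


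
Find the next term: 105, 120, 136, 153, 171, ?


Pattern: triangular numbers: n(n+1)/2
Terms: 105, 120, 136, 153, 171
Next term = 190

Next term = 190


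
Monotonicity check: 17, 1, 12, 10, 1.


Differences: -16, 11, -2, -9
Difference at position 2 is +11 (> 0) but position 1 is -16 (< 0) — sequence both rises and falls
→ NOT monotonic

Not monotonic


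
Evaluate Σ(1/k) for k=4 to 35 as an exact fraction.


Σₖ₌4^35 1/k = 1/4 + 1/5 + 1/6 + ... + 1/35
= 30370011182509/13127595717600
≈ 2.3134

Sum = 30370011182509/13127595717600 ≈ 2.3134


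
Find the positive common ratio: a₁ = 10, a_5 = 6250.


r^(n-1) = aₙ/a₁
r^4 = 6250/10 = 625
r = 625^(1/4)
= ±5; taking r > 0 gives r = 5

r = 5


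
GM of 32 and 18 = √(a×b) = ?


GM = √(32×18) = √576 = 24

GM = 24


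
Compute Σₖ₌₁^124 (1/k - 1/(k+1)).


Telescoping: adjacent terms cancel.
= 1/1 - 1/125
= 1 - 1/125 = 124/125

Sum = 124/125


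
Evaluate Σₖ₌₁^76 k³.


n(n+1)/2 = 76×77/2 = 2926
Σk³ = 2926² = 8561476

Σk³ = 8561476


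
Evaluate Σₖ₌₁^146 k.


n(n+1)/2 = 146×147/2 = 21462/2 = 10731

Σk = 10731


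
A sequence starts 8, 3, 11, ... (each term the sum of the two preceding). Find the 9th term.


Computing iteratively: 8, 3, 11, 14, 25, 39, 64, 103, 167
a_9 = 167

a_9 = 167


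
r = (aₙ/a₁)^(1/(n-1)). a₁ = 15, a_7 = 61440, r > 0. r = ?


r^(n-1) = aₙ/a₁
r^6 = 61440/15 = 4096
r = 4096^(1/6)
= ±4; taking r > 0 gives r = 4

r = 4


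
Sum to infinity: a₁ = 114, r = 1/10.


S∞ = a₁/(1-r) = 114/(1 - 1/10)
= 114/(9/10)
= 380/3

S∞ = 380/3


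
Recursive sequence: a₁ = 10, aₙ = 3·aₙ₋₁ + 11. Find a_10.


Computing step by step:
a_1 = 10
a_2 = 41
a_3 = 134
a_4 = 413
a_5 = 1250
a_6 = 3761
a_7 = 11294
a_8 = 33893
a_9 = 101690
a_10 = 305081


a_10 = 305081


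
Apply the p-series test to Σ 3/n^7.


p-series test: Σ c/n^p converges if p > 1, diverges if p ≤ 1 (constant c > 0 doesn't affect convergence).
p = 7
7 > 1 → CONVERGES

Converges (p = 7 > 1)


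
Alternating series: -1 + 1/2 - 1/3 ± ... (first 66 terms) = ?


S = -1 + 1/2 - 1/3 + 1/4 - 1/5 + 1/6 - 1/7 + 1/8 ± ...
= -0.6856
(Full series converges to -ln(2) ≈ -0.6931)

S_66 = -0.6856


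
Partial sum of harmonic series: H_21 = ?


H_21 = 1/1 + 1/2 + 1/3 + ... + 1/21
= 18858053/5173168
≈ 3.6454

H_21 = 18858053/5173168 ≈ 3.6454


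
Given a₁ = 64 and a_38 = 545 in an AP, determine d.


d = (aₙ - a₁)/(n-1)
= (545 - 64)/(38-1)
= 481/37 = 13

d = 13


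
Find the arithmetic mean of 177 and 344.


AM = (177 + 344)/2 = 521/2 = 260.5

AM = 260.5


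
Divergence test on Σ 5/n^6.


lim(n→∞) 5/n^6 = 0
lim aₙ = 0 → nth-term test is INCONCLUSIVE
(Need other tests; this is actually a convergent p-series with p=6 > 1)

Inconclusive (lim aₙ = 0; need another test)


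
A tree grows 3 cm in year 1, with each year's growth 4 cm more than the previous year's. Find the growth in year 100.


aₙ = a₁ + (n-1)d
= 3 + (100-1)×4
= 3 + 396
= 399

a_100 = 399


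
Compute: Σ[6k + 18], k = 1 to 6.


Σ(6k+18) = 6·Σk + 18·n
= 6·21 + 18·6
= 126 + 108 = 234

Σ = 234


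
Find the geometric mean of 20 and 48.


GM = √(20×48) = √960 = 30.9839

GM = 30.9839


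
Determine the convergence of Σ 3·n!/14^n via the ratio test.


aₙ = 3·n!/14^n
a_{n+1}/aₙ = (n+1)!/14^(n+1) × 14^n/n!  (constant 3 cancels)
= (n+1)/14
L = lim(n→∞) (n+1)/14 = ∞
L > 1 → series DIVERGES

Diverges (ratio test: L = ∞ > 1)


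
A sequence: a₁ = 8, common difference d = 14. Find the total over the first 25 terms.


aₙ = 8 + (25-1)×14 = 344
Sₙ = n(a₁+aₙ)/2 = 25×(8+344)/2
= 25×352/2 = 4400

S_25 = 4400


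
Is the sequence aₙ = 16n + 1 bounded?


aₙ = 16n + 1 → as n→∞, aₙ→∞
No finite upper bound exists
The sequence is UNBOUNDED

Unbounded (aₙ → ∞ as n → ∞)


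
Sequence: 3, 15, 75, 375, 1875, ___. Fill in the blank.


Pattern: geometric (r=5)
Terms: 3, 15, 75, 375, 1875
Next term = 9375

Next term = 9375


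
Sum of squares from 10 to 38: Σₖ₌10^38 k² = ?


Σₖ₌10^38 k² = Σₖ₌₁^38 k² − Σₖ₌₁^9 k²
= 38·39·77/6 − 9·10·19/6
= 19019 − 285 = 18734

Σk² = 18734


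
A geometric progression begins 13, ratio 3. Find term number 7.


aₙ = a₁·r^(n-1)
= 13×3^6
= 13×729
= 9477

a_7 = 9477


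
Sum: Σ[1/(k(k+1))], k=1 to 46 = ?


1/(k(k+1)) = 1/k - 1/(k+1) (partial fractions)
Telescoping: Σ = 1 - 1/47 = 46/47

Sum = 46/47


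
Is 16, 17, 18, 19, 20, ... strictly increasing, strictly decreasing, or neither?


Differences: 1, 1, 1, 1
All differences > 0 → strictly INCREASING

Monotonically increasing


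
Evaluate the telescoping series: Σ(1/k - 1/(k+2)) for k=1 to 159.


Telescoping with gap 2: two head and two tail terms survive.
= (1 + 1/2) - (1/160 + 1/161)
= 3/2 - 1/160 - 1/161 = 38319/25760

Sum = 38319/25760


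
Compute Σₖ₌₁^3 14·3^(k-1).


Sₙ = 14×(3^3 - 1)/(3 - 1)
= 14×(27 - 1)/2
= 14×26/2
= 182

S_3 = 182


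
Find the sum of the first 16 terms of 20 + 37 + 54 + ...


aₙ = 20 + (16-1)×17 = 275
Sₙ = n(a₁+aₙ)/2 = 16×(20+275)/2
= 16×295/2 = 2360

S_16 = 2360


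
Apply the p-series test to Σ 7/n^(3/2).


p-series test: Σ c/n^p converges if p > 1, diverges if p ≤ 1 (constant c > 0 doesn't affect convergence).
p = 3/2
3/2 > 1 → CONVERGES

Converges (p = 3/2 > 1)


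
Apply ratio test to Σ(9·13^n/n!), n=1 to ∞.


aₙ = 9·13^n/n!
a_{n+1}/aₙ = 13^(n+1)/(n+1)! × n!/13^n  (constant 9 cancels)
= 13/(n+1)
L = lim(n→∞) 13/(n+1) = 0
L < 1 → series CONVERGES

Converges (ratio test: L = 0 < 1)


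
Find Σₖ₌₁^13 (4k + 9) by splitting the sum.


Σ(4k+9) = 4·Σk + 9·n
= 4·91 + 9·13
= 364 + 117 = 481

Σ = 481


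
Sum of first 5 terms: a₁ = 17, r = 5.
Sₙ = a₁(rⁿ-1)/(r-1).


Sₙ = 17×(5^5 - 1)/(5 - 1)
= 17×(3125 - 1)/4
= 17×3124/4
= 13277

S_5 = 13277


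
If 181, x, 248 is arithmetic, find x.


AM = (181 + 248)/2 = 429/2 = 214.5

AM = 214.5


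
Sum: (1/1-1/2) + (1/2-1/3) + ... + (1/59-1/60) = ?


Telescoping: adjacent terms cancel.
= 1/1 - 1/60
= 1 - 1/60 = 59/60

Sum = 59/60


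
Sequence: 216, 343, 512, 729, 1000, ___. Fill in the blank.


Pattern: perfect cubes: n³
Terms: 216, 343, 512, 729, 1000
Next term = 1331

Next term = 1331


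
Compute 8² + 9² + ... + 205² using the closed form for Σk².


Σₖ₌8^205 k² = Σₖ₌₁^205 k² − Σₖ₌₁^7 k²
= 205·206·411/6 − 7·8·15/6
= 2892755 − 140 = 2892615

Σk² = 2892615


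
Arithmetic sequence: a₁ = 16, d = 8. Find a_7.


aₙ = a₁ + (n-1)d
= 16 + (7-1)×8
= 16 + 48
= 64

a_7 = 64


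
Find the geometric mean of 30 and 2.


GM = √(30×2) = √60 = 7.746

GM = 7.746


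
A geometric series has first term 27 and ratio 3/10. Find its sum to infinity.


S∞ = a₁/(1-r) = 27/(1 - 3/10)
= 27/(7/10)
= 270/7

S∞ = 270/7


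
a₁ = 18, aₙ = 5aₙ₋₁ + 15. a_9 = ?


Computing step by step:
a_1 = 18
a_2 = 105
a_3 = 540
a_4 = 2715
a_5 = 13590
a_6 = 67965
a_7 = 339840
a_8 = 1699215
a_9 = 8496090


a_9 = 8496090


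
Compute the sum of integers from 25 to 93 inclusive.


Σₖ₌25^93 k = Σₖ₌₁^93 k − Σₖ₌₁^24 k
= 93·94/2 − 24·25/2
= 4371 − 300 = 4071

Σk = 4071


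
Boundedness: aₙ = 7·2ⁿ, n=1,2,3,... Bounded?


aₙ = 7·2ⁿ → as n→∞, aₙ→∞ (since base 2 > 1)
No finite upper bound exists
The sequence is UNBOUNDED

Unbounded (aₙ → ∞ as n → ∞)


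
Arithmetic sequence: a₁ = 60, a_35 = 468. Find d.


d = (aₙ - a₁)/(n-1)
= (468 - 60)/(35-1)
= 408/34 = 12

d = 12


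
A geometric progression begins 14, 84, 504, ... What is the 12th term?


aₙ = a₁·r^(n-1)
= 14×6^11
= 14×362797056
= 5079158784

a_12 = 5079158784


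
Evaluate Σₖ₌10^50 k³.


Σₖ₌10^50 k³ = [50·51/2]² − [9·10/2]²
= 1625625 − 2025 = 1623600

Σk³ = 1623600


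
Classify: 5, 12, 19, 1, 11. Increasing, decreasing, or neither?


Differences: 7, 7, -18, 10
Difference at position 1 is +7 (> 0) but position 3 is -18 (< 0) — sequence both rises and falls
→ NOT monotonic

Not monotonic


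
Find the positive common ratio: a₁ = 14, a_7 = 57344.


r^(n-1) = aₙ/a₁
r^6 = 57344/14 = 4096
r = 4096^(1/6)
= ±4; taking r > 0 gives r = 4

r = 4


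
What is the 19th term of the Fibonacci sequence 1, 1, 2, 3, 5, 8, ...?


Fibonacci sequence: 1, 1, 2, 3, 5, 8, 13, 21, 34, 55, 89, ...
F(19) = 4181

F(19) = 4181


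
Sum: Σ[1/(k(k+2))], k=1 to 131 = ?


1/(k(k+2)) = (1/2)·(1/k - 1/(k+2)) (partial fractions)
Telescoping: Σ = (1/2)·(1 + 1/2 - 1/132 - 1/133) = 26069/35112

Sum = 26069/35112


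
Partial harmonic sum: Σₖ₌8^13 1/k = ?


Σₖ₌8^13 1/k = 1/8 + 1/9 + 1/10 + 1/11 + 1/12 + 1/13
= 30233/51480
≈ 0.5873

Sum = 30233/51480 ≈ 0.5873


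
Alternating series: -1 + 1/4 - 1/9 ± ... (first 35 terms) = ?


S = -1 + 1/4 - 1/9 + 1/16 - 1/25 + 1/36 - 1/49 + 1/64 ± ...
= -0.8229
(Full series converges to -π²/12 ≈ -0.8225)

S_35 = -0.8229


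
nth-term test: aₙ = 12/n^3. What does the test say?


lim(n→∞) 12/n^3 = 0
lim aₙ = 0 → nth-term test is INCONCLUSIVE
(Need other tests; this is actually a convergent p-series with p=3 > 1)

Inconclusive (lim aₙ = 0; need another test)


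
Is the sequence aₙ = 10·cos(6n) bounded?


For all n, -1 ≤ cos(6n) ≤ 1, so -10 ≤ 10·cos(6n) ≤ 10
Lower bound: -10, Upper bound: 10
The sequence IS bounded

Bounded (-10 ≤ aₙ ≤ 10)


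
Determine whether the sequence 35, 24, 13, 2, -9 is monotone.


Differences: -11, -11, -11, -11
All differences < 0 → strictly DECREASING

Monotonically decreasing


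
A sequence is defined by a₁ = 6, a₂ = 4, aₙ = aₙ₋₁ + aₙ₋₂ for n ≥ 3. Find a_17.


Computing iteratively: 6, 4, 10, 14, 24, 38, 62, 100, 162, 262, 424, 686, ...
a_17 = 7608

a_17 = 7608


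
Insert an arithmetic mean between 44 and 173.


AM = (44 + 173)/2 = 217/2 = 108.5

AM = 108.5


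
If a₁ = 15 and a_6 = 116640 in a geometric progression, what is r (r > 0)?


r^(n-1) = aₙ/a₁
r^5 = 116640/15 = 7776
r = 7776^(1/5)
= 6

r = 6


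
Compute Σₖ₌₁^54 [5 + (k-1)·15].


aₙ = 5 + (54-1)×15 = 800
Sₙ = n(a₁+aₙ)/2 = 54×(5+800)/2
= 54×805/2 = 21735

S_54 = 21735


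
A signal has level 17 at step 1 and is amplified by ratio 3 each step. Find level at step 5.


aₙ = a₁·r^(n-1)
= 17×3^4
= 17×81
= 1377

a_5 = 1377


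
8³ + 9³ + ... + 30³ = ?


Σₖ₌8^30 k³ = [30·31/2]² − [7·8/2]²
= 216225 − 784 = 215441

Σk³ = 215441


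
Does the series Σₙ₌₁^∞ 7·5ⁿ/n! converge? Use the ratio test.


aₙ = 7·5^n/n!
a_{n+1}/aₙ = 5^(n+1)/(n+1)! × n!/5^n  (constant 7 cancels)
= 5/(n+1)
L = lim(n→∞) 5/(n+1) = 0
L < 1 → series CONVERGES

Converges (ratio test: L = 0 < 1)


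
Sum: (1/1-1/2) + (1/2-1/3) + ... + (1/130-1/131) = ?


Telescoping: adjacent terms cancel.
= 1/1 - 1/131
= 1 - 1/131 = 130/131

Sum = 130/131


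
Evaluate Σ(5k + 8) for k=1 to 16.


Σ(5k+8) = 5·Σk + 8·n
= 5·136 + 8·16
= 680 + 128 = 808

Σ = 808


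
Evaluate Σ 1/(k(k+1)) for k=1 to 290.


1/(k(k+1)) = 1/k - 1/(k+1) (partial fractions)
Telescoping: Σ = 1 - 1/291 = 290/291

Sum = 290/291


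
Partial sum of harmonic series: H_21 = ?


H_21 = 1/1 + 1/2 + 1/3 + ... + 1/21
= 18858053/5173168
≈ 3.6454

H_21 = 18858053/5173168 ≈ 3.6454


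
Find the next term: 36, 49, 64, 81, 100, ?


Pattern: perfect squares: n²
Terms: 36, 49, 64, 81, 100
Next term = 121

Next term = 121


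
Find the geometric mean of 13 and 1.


GM = √(13×1) = √13 = 3.6056

GM = 3.6056


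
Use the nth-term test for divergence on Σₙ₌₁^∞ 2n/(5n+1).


lim(n→∞) 2n/(5n+1) = 2/5 = 2/5  (divide numerator and denominator by n)
lim aₙ = 2/5 ≠ 0 → series DIVERGES

Diverges (lim aₙ = 2/5 ≠ 0)


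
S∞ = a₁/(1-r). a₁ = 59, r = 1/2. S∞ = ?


S∞ = a₁/(1-r) = 59/(1 - 1/2)
= 59/(1/2)
= 118

S∞ = 118


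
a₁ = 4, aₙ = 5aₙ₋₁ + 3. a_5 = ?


Computing step by step:
a_1 = 4
a_2 = 23
a_3 = 118
a_4 = 593
a_5 = 2968


a_5 = 2968


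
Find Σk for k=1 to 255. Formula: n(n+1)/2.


n(n+1)/2 = 255×256/2 = 65280/2 = 32640

Σk = 32640


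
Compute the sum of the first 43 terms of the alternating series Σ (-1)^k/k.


S = -1 + 1/2 - 1/3 + 1/4 - 1/5 + 1/6 - 1/7 + 1/8 ± ...
= -0.7046
(Full series converges to -ln(2) ≈ -0.6931)

S_43 = -0.7046


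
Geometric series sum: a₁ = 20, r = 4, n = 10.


Sₙ = 20×(4^10 - 1)/(4 - 1)
= 20×(1048576 - 1)/3
= 20×1048575/3
= 6990500

S_10 = 6990500


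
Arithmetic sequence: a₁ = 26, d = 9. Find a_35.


aₙ = a₁ + (n-1)d
= 26 + (35-1)×9
= 26 + 306
= 332

a_35 = 332


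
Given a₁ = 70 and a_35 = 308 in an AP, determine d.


d = (aₙ - a₁)/(n-1)
= (308 - 70)/(35-1)
= 238/34 = 7

d = 7


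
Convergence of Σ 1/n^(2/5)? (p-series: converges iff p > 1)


p-series test: Σ c/n^p converges if p > 1, diverges if p ≤ 1 (constant c > 0 doesn't affect convergence).
p = 2/5
2/5 ≤ 1 → DIVERGES

Diverges (p = 2/5 ≤ 1)


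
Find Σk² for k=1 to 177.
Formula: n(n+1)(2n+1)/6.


n = 177
n(n+1)(2n+1)/6 = 177×178×355/6
= 11184630/6 = 1864105

Σk² = 1864105


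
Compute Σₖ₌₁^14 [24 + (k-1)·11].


aₙ = 24 + (14-1)×11 = 167
Sₙ = n(a₁+aₙ)/2 = 14×(24+167)/2
= 14×191/2 = 1337

S_14 = 1337


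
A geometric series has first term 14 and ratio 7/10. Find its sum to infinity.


S∞ = a₁/(1-r) = 14/(1 - 7/10)
= 14/(3/10)
= 140/3

S∞ = 140/3


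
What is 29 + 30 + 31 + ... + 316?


Σₖ₌29^316 k = Σₖ₌₁^316 k − Σₖ₌₁^28 k
= 316·317/2 − 28·29/2
= 50086 − 406 = 49680

Σk = 49680


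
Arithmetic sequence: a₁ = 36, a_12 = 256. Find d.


d = (aₙ - a₁)/(n-1)
= (256 - 36)/(12-1)
= 220/11 = 20

d = 20


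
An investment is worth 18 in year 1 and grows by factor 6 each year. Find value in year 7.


aₙ = a₁·r^(n-1)
= 18×6^6
= 18×46656
= 839808

a_7 = 839808


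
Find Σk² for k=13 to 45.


Σₖ₌13^45 k² = Σₖ₌₁^45 k² − Σₖ₌₁^12 k²
= 45·46·91/6 − 12·13·25/6
= 31395 − 650 = 30745

Σk² = 30745


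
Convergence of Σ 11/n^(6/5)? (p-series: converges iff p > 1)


p-series test: Σ c/n^p converges if p > 1, diverges if p ≤ 1 (constant c > 0 doesn't affect convergence).
p = 6/5
6/5 > 1 → CONVERGES

Converges (p = 6/5 > 1)


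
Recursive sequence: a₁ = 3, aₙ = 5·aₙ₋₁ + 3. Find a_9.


Computing step by step:
a_1 = 3
a_2 = 18
a_3 = 93
a_4 = 468
a_5 = 2343
a_6 = 11718
a_7 = 58593
a_8 = 292968
a_9 = 1464843


a_9 = 1464843


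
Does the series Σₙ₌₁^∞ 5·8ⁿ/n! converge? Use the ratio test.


aₙ = 5·8^n/n!
a_{n+1}/aₙ = 8^(n+1)/(n+1)! × n!/8^n  (constant 5 cancels)
= 8/(n+1)
L = lim(n→∞) 8/(n+1) = 0
L < 1 → series CONVERGES

Converges (ratio test: L = 0 < 1)


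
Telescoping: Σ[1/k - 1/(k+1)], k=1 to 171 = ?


Telescoping: adjacent terms cancel.
= 1/1 - 1/172
= 1 - 1/172 = 171/172

Sum = 171/172


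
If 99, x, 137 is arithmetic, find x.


AM = (99 + 137)/2 = 236/2 = 118

AM = 118


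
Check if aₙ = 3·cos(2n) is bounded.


For all n, -1 ≤ cos(2n) ≤ 1, so -3 ≤ 3·cos(2n) ≤ 3
Lower bound: -3, Upper bound: 3
The sequence IS bounded

Bounded (-3 ≤ aₙ ≤ 3)


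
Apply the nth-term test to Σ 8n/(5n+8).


lim(n→∞) 8n/(5n+8) = 8/5 = 8/5  (divide numerator and denominator by n)
lim aₙ = 8/5 ≠ 0 → series DIVERGES

Diverges (lim aₙ = 8/5 ≠ 0)


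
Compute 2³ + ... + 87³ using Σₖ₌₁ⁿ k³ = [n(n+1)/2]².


Σₖ₌2^87 k³ = [87·88/2]² − [1·2/2]²
= 14653584 − 1 = 14653583

Σk³ = 14653583


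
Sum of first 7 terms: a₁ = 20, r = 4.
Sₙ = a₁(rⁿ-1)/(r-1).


Sₙ = 20×(4^7 - 1)/(4 - 1)
= 20×(16384 - 1)/3
= 20×16383/3
= 109220

S_7 = 109220


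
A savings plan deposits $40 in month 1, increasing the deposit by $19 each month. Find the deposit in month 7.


aₙ = a₁ + (n-1)d
= 40 + (7-1)×19
= 40 + 114
= 154

a_7 = 154


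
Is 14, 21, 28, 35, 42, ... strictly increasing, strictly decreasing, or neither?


Differences: 7, 7, 7, 7
All differences > 0 → strictly INCREASING

Monotonically increasing


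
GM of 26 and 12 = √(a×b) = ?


GM = √(26×12) = √312 = 17.6635

GM = 17.6635


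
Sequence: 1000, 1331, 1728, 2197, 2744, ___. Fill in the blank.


Pattern: perfect cubes: n³
Terms: 1000, 1331, 1728, 2197, 2744
Next term = 3375

Next term = 3375


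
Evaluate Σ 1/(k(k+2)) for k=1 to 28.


1/(k(k+2)) = (1/2)·(1/k - 1/(k+2)) (partial fractions)
Telescoping: Σ = (1/2)·(1 + 1/2 - 1/29 - 1/30) = 623/870

Sum = 623/870


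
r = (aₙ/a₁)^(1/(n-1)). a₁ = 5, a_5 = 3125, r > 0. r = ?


r^(n-1) = aₙ/a₁
r^4 = 3125/5 = 625
r = 625^(1/4)
= ±5; taking r > 0 gives r = 5

r = 5


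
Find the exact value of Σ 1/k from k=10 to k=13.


Σₖ₌10^13 1/k = 1/10 + 1/11 + 1/12 + 1/13
= 3013/8580
≈ 0.3512

Sum = 3013/8580 ≈ 0.3512


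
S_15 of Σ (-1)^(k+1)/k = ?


S = 1 - 1/2 + 1/3 - 1/4 + 1/5 - 1/6 + 1/7 - 1/8 ± ...
= 0.7254
(Full series converges to +ln(2) ≈ +0.6931)

S_15 = 0.7254


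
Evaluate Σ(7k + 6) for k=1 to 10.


Σ(7k+6) = 7·Σk + 6·n
= 7·55 + 6·10
= 385 + 60 = 445

Σ = 445


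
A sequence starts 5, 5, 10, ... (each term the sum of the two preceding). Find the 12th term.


Computing iteratively: 5, 5, 10, 15, 25, 40, 65, 105, 170, 275, 445, 720
a_12 = 720

a_12 = 720


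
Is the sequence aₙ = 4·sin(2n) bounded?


For all n, -1 ≤ sin(2n) ≤ 1, so -4 ≤ 4·sin(2n) ≤ 4
Lower bound: -4, Upper bound: 4
The sequence IS bounded

Bounded (-4 ≤ aₙ ≤ 4)


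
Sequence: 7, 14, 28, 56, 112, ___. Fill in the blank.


Pattern: geometric (r=2)
Terms: 7, 14, 28, 56, 112
Next term = 224

Next term = 224


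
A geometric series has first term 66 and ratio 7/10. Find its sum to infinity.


S∞ = a₁/(1-r) = 66/(1 - 7/10)
= 66/(3/10)
= 220

S∞ = 220


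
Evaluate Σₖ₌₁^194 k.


n(n+1)/2 = 194×195/2 = 37830/2 = 18915

Σk = 18915


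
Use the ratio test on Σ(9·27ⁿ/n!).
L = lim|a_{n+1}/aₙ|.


aₙ = 9·27^n/n!
a_{n+1}/aₙ = 27^(n+1)/(n+1)! × n!/27^n  (constant 9 cancels)
= 27/(n+1)
L = lim(n→∞) 27/(n+1) = 0
L < 1 → series CONVERGES

Converges (ratio test: L = 0 < 1)


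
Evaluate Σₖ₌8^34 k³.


Σₖ₌8^34 k³ = [34·35/2]² − [7·8/2]²
= 354025 − 784 = 353241

Σk³ = 353241


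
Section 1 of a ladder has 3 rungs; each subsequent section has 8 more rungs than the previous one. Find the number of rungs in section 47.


aₙ = a₁ + (n-1)d
= 3 + (47-1)×8
= 3 + 368
= 371

a_47 = 371


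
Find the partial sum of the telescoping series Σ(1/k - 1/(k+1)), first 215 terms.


Telescoping: adjacent terms cancel.
= 1/1 - 1/216
= 1 - 1/216 = 215/216

Sum = 215/216


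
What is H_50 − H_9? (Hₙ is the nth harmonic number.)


Σₖ₌10^50 1/k = 1/10 + 1/11 + 1/12 + ... + 1/50
= 5176139057077344436979/3099044504245996706400
≈ 1.6702

Sum = 5176139057077344436979/3099044504245996706400 ≈ 1.6702


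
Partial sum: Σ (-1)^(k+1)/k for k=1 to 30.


S = 1 - 1/2 + 1/3 - 1/4 + 1/5 - 1/6 + 1/7 - 1/8 ± ...
= 0.6768
(Full series converges to +ln(2) ≈ +0.6931)

S_30 = 0.6768


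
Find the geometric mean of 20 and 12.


GM = √(20×12) = √240 = 15.4919

GM = 15.4919


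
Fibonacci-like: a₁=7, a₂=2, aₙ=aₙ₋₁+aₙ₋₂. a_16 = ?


Computing iteratively: 7, 2, 9, 11, 20, 31, 51, 82, 133, 215, 348, 563, ...
a_16 = 3859

a_16 = 3859


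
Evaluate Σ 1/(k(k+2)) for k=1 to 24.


1/(k(k+2)) = (1/2)·(1/k - 1/(k+2)) (partial fractions)
Telescoping: Σ = (1/2)·(1 + 1/2 - 1/25 - 1/26) = 231/325

Sum = 231/325


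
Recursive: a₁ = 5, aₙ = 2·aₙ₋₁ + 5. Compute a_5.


Computing step by step:
a_1 = 5
a_2 = 15
a_3 = 35
a_4 = 75
a_5 = 155


a_5 = 155


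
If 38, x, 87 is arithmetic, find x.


AM = (38 + 87)/2 = 125/2 = 62.5

AM = 62.5


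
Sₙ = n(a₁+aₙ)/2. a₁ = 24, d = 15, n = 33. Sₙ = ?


aₙ = 24 + (33-1)×15 = 504
Sₙ = n(a₁+aₙ)/2 = 33×(24+504)/2
= 33×528/2 = 8712

S_33 = 8712


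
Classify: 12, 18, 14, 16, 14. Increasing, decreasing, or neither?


Differences: 6, -4, 2, -2
Difference at position 1 is +6 (> 0) but position 2 is -4 (< 0) — sequence both rises and falls
→ NOT monotonic

Not monotonic


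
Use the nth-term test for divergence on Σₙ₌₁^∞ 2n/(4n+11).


lim(n→∞) 2n/(4n+11) = 2/4 = 1/2  (divide numerator and denominator by n)
lim aₙ = 1/2 ≠ 0 → series DIVERGES

Diverges (lim aₙ = 1/2 ≠ 0)


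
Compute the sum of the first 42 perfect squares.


n = 42
n(n+1)(2n+1)/6 = 42×43×85/6
= 153510/6 = 25585

Σk² = 25585


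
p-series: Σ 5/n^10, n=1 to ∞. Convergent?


p-series test: Σ c/n^p converges if p > 1, diverges if p ≤ 1 (constant c > 0 doesn't affect convergence).
p = 10
10 > 1 → CONVERGES

Converges (p = 10 > 1)
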